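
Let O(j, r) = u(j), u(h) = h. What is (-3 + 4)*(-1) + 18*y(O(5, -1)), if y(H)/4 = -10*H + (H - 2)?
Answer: -3385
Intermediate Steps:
O(j, r) = j
y(H) = -8 - 36*H (y(H) = 4*(-10*H + (H - 2)) = 4*(-10*H + (-2 + H)) = 4*(-2 - 9*H) = -8 - 36*H)
(-3 + 4)*(-1) + 18*y(O(5, -1)) = (-3 + 4)*(-1) + 18*(-8 - 36*5) = 1*(-1) + 18*(-8 - 180) = -1 + 18*(-188) = -1 - 3384 = -3385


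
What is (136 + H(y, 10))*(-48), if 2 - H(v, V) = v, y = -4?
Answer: -6816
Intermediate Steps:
H(v, V) = 2 - v
(136 + H(y, 10))*(-48) = (136 + (2 - 1*(-4)))*(-48) = (136 + (2 + 4))*(-48) = (136 + 6)*(-48) = 142*(-48) = -6816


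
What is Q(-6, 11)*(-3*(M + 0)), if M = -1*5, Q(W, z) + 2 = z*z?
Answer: 1785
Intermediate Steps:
Q(W, z) = -2 + z² (Q(W, z) = -2 + z*z = -2 + z²)
M = -5
Q(-6, 11)*(-3*(M + 0)) = (-2 + 11²)*(-3*(-5 + 0)) = (-2 + 121)*(-3*(-5)) = 119*(-1*(-15)) = 119*15 = 1785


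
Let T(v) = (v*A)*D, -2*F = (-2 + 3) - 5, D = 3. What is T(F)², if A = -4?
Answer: 576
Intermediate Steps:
F = 2 (F = -((-2 + 3) - 5)/2 = -(1 - 5)/2 = -½*(-4) = 2)
T(v) = -12*v (T(v) = (v*(-4))*3 = -4*v*3 = -12*v)
T(F)² = (-12*2)² = (-24)² = 576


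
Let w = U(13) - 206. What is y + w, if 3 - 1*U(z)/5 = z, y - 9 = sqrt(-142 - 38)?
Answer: -247 + 6*I*sqrt(5) ≈ -247.0 + 13.416*I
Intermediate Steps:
y = 9 + 6*I*sqrt(5) (y = 9 + sqrt(-142 - 38) = 9 + sqrt(-180) = 9 + 6*I*sqrt(5) ≈ 9.0 + 13.416*I)
U(z) = 15 - 5*z
w = -256 (w = (15 - 5*13) - 206 = (15 - 65) - 206 = -50 - 206 = -256)
y + w = (9 + 6*I*sqrt(5)) - 256 = -247 + 6*I*sqrt(5)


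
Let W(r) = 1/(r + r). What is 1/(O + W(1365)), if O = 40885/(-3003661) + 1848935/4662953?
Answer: 38236189093647090/14654802421200833 ≈ 2.6091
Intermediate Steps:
W(r) = 1/(2*r)
O = 5362929117630/14005930070933 (O = 40885*(-1/3003661) + 1848935*(1/4662953) = -40885/3003661 + 1848935/4662953 = 5362929117630/14005930070933 ≈ 0.38290)
1/(O + W(1365)) = 1/(5362929117630/14005930070933 + (1/2)/1365) = 1/(5362929117630/14005930070933 + (1/2)*(1/1365)) = 1/(5362929117630/14005930070933 + 1/2730) = 1/(14654802421200833/38236189093647090) = 38236189093647090/14654802421200833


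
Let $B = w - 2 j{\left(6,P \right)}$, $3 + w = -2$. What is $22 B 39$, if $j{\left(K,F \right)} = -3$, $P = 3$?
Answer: $858$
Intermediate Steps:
$w = -5$ ($w = -3 - 2 = -5$)
$B = 1$ ($B = -5 - -6 = -5 + 6 = 1$)
$22 B 39 = 22 \cdot 1 \cdot 39 = 22 \cdot 39 = 858$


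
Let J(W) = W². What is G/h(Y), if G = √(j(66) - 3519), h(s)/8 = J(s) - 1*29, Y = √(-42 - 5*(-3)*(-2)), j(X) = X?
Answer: -I*√3453/808 ≈ -0.072726*I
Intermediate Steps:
Y = 6*I*√2 (Y = √(-42 + 15*(-2)) = √(-42 - 30) = √(-72) = 6*I*√2 ≈ 8.4853*I)
h(s) = -232 + 8*s² (h(s) = 8*(s² - 1*29) = 8*(s² - 29) = 8*(-29 + s²) = -232 + 8*s²)
G = I*√3453 (G = √(66 - 3519) = √(-3453) = I*√3453 ≈ 58.762*I)
G/h(Y) = (I*√3453)/(-232 + 8*(6*I*√2)²) = (I*√3453)/(-232 + 8*(-72)) = (I*√3453)/(-232 - 576) = (I*√3453)/(-808) = (I*√3453)*(-1/808) = -I*√3453/808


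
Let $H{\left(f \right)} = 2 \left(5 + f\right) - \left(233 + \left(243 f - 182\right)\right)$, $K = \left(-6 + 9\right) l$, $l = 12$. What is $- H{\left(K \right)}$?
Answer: $8717$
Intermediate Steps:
$K = 36$ ($K = \left(-6 + 9\right) 12 = 3 \cdot 12 = 36$)
$H{\left(f \right)} = -41 - 241 f$ ($H{\left(f \right)} = \left(10 + 2 f\right) - \left(233 + \left(-182 + 243 f\right)\right) = \left(10 + 2 f\right) - \left(51 + 243 f\right) = -41 - 241 f$)
$- H{\left(K \right)} = - (-41 - 8676) = \left(-1\right) \left(-8717\right) = 8717$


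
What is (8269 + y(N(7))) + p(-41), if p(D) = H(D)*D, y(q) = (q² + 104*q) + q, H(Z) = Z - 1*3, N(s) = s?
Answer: 10857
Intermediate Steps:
H(Z) = -3 + Z (H(Z) = Z - 3 = -3 + Z)
y(q) = q² + 105*q
p(D) = D*(-3 + D) (p(D) = (-3 + D)*D = D*(-3 + D))
(8269 + y(N(7))) + p(-41) = (8269 + 7*(105 + 7)) - 41*(-3 - 41) = (8269 + 7*112) - 41*(-44) = (8269 + 784) + 1804 = 9053 + 1804 = 10857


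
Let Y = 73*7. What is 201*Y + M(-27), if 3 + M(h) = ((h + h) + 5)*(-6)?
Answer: 103002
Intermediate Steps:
M(h) = -33 - 12*h (M(h) = -3 + ((h + h) + 5)*(-6) = -3 + (2*h + 5)*(-6) = -3 + (5 + 2*h)*(-6) = -3 + (-30 - 12*h) = -33 - 12*h)
Y = 511
201*Y + M(-27) = 201*511 + (-33 - 12*(-27)) = 102711 + (-33 + 324) = 102711 + 291 = 103002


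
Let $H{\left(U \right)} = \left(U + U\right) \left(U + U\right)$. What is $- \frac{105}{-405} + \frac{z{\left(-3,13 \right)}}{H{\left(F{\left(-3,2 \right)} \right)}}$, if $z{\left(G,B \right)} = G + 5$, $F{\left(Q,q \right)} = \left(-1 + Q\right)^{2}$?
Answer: $\frac{3611}{13824} \approx 0.26121$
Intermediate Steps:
$z{\left(G,B \right)} = 5 + G$
$H{\left(U \right)} = 4 U^{2}$ ($H{\left(U \right)} = 2 U 2 U = 4 U^{2}$)
$- \frac{105}{-405} + \frac{z{\left(-3,13 \right)}}{H{\left(F{\left(-3,2 \right)} \right)}} = - \frac{105}{-405} + \frac{5 - 3}{4 \left(\left(-1 - 3\right)^{2}\right)^{2}} = \left(-105\right) \left(- \frac{1}{405}\right) + \frac{2}{4 \left(\left(-4\right)^{2}\right)^{2}} = \frac{7}{27} + \frac{2}{4 \cdot 16^{2}} = \frac{7}{27} + \frac{2}{4 \cdot 256} = \frac{7}{27} + \frac{2}{1024} = \frac{7}{27} + 2 \cdot \frac{1}{1024} = \frac{7}{27} + \frac{1}{512} = \frac{3611}{13824}$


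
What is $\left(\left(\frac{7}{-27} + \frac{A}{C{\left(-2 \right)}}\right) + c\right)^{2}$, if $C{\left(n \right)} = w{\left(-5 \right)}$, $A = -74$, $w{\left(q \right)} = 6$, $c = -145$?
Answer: $\frac{18105025}{729} \approx 24835.0$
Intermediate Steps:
$C{\left(n \right)} = 6$
$\left(\left(\frac{7}{-27} + \frac{A}{C{\left(-2 \right)}}\right) + c\right)^{2} = \left(\left(\frac{7}{-27} - \frac{74}{6}\right) - 145\right)^{2} = \left(\left(7 \left(- \frac{1}{27}\right) - \frac{37}{3}\right) - 145\right)^{2} = \left(\left(- \frac{7}{27} - \frac{37}{3}\right) - 145\right)^{2} = \left(- \frac{340}{27} - 145\right)^{2} = \left(- \frac{4255}{27}\right)^{2} = \frac{18105025}{729}$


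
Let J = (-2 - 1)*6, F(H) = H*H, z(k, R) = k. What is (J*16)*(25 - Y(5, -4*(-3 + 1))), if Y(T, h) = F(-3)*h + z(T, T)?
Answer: 14976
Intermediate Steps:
F(H) = H²
Y(T, h) = T + 9*h (Y(T, h) = (-3)²*h + T = 9*h + T = T + 9*h)
J = -18 (J = -3*6 = -18)
(J*16)*(25 - Y(5, -4*(-3 + 1))) = (-18*16)*(25 - (5 + 9*(-4*(-3 + 1)))) = -288*(25 - (5 + 9*(-4*(-2)))) = -288*(25 - (5 + 9*8)) = -288*(25 - (5 + 72)) = -288*(25 - 1*77) = -288*(25 - 77) = -288*(-52) = 14976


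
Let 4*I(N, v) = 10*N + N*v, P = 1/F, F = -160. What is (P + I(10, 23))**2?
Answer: 174213601/25600 ≈ 6805.2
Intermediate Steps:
P = -1/160 (P = 1/(-160) = -1/160 ≈ -0.0062500)
I(N, v) = 5*N/2 + N*v/4 (I(N, v) = (10*N + N*v)/4 = 5*N/2 + N*v/4)
(P + I(10, 23))**2 = (-1/160 + (1/4)*10*(10 + 23))**2 = (-1/160 + (1/4)*10*33)**2 = (-1/160 + 165/2)**2 = (13199/160)**2 = 174213601/25600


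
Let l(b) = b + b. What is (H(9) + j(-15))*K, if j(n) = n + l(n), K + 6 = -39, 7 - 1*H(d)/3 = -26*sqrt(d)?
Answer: -9450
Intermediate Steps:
H(d) = 21 + 78*sqrt(d) (H(d) = 21 - (-78)*sqrt(d) = 21 + 78*sqrt(d))
l(b) = 2*b
K = -45 (K = -6 - 39 = -45)
j(n) = 3*n (j(n) = n + 2*n = 3*n)
(H(9) + j(-15))*K = ((21 + 78*sqrt(9)) + 3*(-15))*(-45) = ((21 + 78*3) - 45)*(-45) = ((21 + 234) - 45)*(-45) = (255 - 45)*(-45) = 210*(-45) = -9450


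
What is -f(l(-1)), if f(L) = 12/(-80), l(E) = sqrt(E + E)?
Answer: 3/20 ≈ 0.15000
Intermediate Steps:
l(E) = sqrt(2)*sqrt(E) (l(E) = sqrt(2*E) = sqrt(2)*sqrt(E))
f(L) = -3/20 (f(L) = 12*(-1/80) = -3/20)
-f(l(-1)) = -1*(-3/20) = 3/20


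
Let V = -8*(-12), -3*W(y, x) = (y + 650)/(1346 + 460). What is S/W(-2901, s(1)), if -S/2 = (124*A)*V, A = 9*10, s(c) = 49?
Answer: -11609256960/2251 ≈ -5.1574e+6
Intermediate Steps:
A = 90
W(y, x) = -325/2709 - y/5418 (W(y, x) = -(y + 650)/(3*(1346 + 460)) = -(650 + y)/(3*1806) = -(325/903 + y/1806)/3 = -325/2709 - y/5418)
V = 96
S = -2142720 (S = -2*124*90*96 = -22320*96 = -2*1071360 = -2142720)
S/W(-2901, s(1)) = -2142720/(-325/2709 - 1/5418*(-2901)) = -2142720/(-325/2709 + 967/1806) = -2142720/2251/5418 = -2142720*5418/2251 = -11609256960/2251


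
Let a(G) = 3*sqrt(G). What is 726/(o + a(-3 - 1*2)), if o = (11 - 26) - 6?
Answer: -847/27 - 121*I*sqrt(5)/27 ≈ -31.37 - 10.021*I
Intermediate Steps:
o = -21 (o = -15 - 6 = -21)
726/(o + a(-3 - 1*2)) = 726/(-21 + 3*sqrt(-3 - 1*2)) = 726/(-21 + 3*sqrt(-3 - 2)) = 726/(-21 + 3*sqrt(-5)) = 726/(-21 + 3*(I*sqrt(5))) = 726/(-21 + 3*I*sqrt(5))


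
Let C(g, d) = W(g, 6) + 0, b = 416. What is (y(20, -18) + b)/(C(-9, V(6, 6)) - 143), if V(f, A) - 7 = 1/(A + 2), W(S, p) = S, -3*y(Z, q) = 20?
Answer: -307/114 ≈ -2.6930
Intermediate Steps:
y(Z, q) = -20/3 (y(Z, q) = -⅓*20 = -20/3)
V(f, A) = 7 + 1/(2 + A) (V(f, A) = 7 + 1/(A + 2) = 7 + 1/(2 + A))
C(g, d) = g (C(g, d) = g + 0 = g)
(y(20, -18) + b)/(C(-9, V(6, 6)) - 143) = (-20/3 + 416)/(-9 - 143) = (1228/3)/(-152) = (1228/3)*(-1/152) = -307/114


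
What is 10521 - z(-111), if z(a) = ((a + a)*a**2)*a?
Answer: -303603561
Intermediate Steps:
z(a) = 2*a**4 (z(a) = ((2*a)*a**2)*a = (2*a**3)*a = 2*a**4)
10521 - z(-111) = 10521 - 2*(-111)**4 = 10521 - 2*151807041 = 10521 - 1*303614082 = 10521 - 303614082 = -303603561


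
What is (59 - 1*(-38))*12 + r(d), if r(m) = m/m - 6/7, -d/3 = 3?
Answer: 8149/7 ≈ 1164.1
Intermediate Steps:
d = -9 (d = -3*3 = -9)
r(m) = ⅐ (r(m) = 1 - 6*⅐ = 1 - 6/7 = ⅐)
(59 - 1*(-38))*12 + r(d) = (59 - 1*(-38))*12 + ⅐ = (59 + 38)*12 + ⅐ = 97*12 + ⅐ = 1164 + ⅐ = 8149/7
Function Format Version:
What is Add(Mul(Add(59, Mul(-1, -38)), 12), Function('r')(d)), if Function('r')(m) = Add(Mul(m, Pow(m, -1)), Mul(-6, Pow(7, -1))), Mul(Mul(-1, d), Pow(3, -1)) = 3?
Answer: Rational(8149, 7) ≈ 1164.1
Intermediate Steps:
d = -9 (d = Mul(-3, 3) = -9)
Function('r')(m) = Rational(1, 7) (Function('r')(m) = Add(1, Mul(-6, Rational(1, 7))) = Add(1, Rational(-6, 7)) = Rational(1, 7))
Add(Mul(Add(59, Mul(-1, -38)), 12), Function('r')(d)) = Add(Mul(Add(59, Mul(-1, -38)), 12), Rational(1, 7)) = Add(Mul(Add(59, 38), 12), Rational(1, 7)) = Add(Mul(97, 12), Rational(1, 7)) = Add(1164, Rational(1, 7)) = Rational(8149, 7)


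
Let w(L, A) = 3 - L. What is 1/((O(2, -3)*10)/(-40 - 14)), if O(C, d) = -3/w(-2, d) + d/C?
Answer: 18/7 ≈ 2.5714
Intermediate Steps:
O(C, d) = -⅗ + d/C (O(C, d) = -3/(3 - 1*(-2)) + d/C = -3/(3 + 2) + d/C = -3/5 + d/C = -3*⅕ + d/C = -⅗ + d/C)
1/((O(2, -3)*10)/(-40 - 14)) = 1/(((-⅗ - 3/2)*10)/(-40 - 14)) = 1/(((-⅗ - 3*½)*10)/(-54)) = 1/(((-⅗ - 3/2)*10)*(-1/54)) = 1/(-21/10*10*(-1/54)) = 1/(-21*(-1/54)) = 1/(7/18) = 18/7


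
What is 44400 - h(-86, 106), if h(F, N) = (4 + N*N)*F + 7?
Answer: 1011033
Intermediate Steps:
h(F, N) = 7 + F*(4 + N²) (h(F, N) = (4 + N²)*F + 7 = F*(4 + N²) + 7 = 7 + F*(4 + N²))
44400 - h(-86, 106) = 44400 - (7 + 4*(-86) - 86*106²) = 44400 - (7 - 344 - 86*11236) = 44400 - (7 - 344 - 966296) = 44400 - 1*(-966633) = 44400 + 966633 = 1011033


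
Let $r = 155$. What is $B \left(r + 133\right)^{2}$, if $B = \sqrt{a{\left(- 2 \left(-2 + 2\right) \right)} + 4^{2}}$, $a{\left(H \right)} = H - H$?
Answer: $331776$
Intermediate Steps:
$a{\left(H \right)} = 0$
$B = 4$ ($B = \sqrt{0 + 4^{2}} = \sqrt{0 + 16} = \sqrt{16} = 4$)
$B \left(r + 133\right)^{2} = 4 \left(155 + 133\right)^{2} = 4 \cdot 288^{2} = 4 \cdot 82944 = 331776$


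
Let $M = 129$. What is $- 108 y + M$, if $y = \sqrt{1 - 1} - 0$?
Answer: $129$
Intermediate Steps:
$y = 0$ ($y = \sqrt{0} + 0 = 0 + 0 = 0$)
$- 108 y + M = \left(-108\right) 0 + 129 = 0 + 129 = 129$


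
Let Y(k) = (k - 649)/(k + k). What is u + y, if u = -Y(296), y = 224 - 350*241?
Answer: -49802239/592 ≈ -84125.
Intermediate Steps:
Y(k) = (-649 + k)/(2*k) (Y(k) = (-649 + k)/((2*k)) = (-649 + k)*(1/(2*k)) = (-649 + k)/(2*k))
y = -84126 (y = 224 - 84350 = -84126)
u = 353/592 (u = -(-649 + 296)/(2*296) = -(-353)/(2*296) = -1*(-353/592) = 353/592 ≈ 0.59628)
u + y = 353/592 - 84126 = -49802239/592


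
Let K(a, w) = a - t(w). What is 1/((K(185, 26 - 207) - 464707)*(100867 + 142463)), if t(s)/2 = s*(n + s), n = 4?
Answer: -1/128623264680 ≈ -7.7746e-12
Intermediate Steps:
t(s) = 2*s*(4 + s) (t(s) = 2*(s*(4 + s)) = 2*s*(4 + s))
K(a, w) = a - 2*w*(4 + w)
1/((K(185, 26 - 207) - 464707)*(100867 + 142463)) = 1/(((185 - 2*(26 - 207)*(4 + (26 - 207))) - 464707)*(100867 + 142463)) = 1/(((185 - 2*(-181)*(4 - 181)) - 464707)*243330) = 1/(((185 - 2*(-181)*(-177)) - 464707)*243330) = 1/(((185 - 64074) - 464707)*243330) = 1/((-63889 - 464707)*243330) = 1/(-528596*243330) = 1/(-128623264680) = -1/128623264680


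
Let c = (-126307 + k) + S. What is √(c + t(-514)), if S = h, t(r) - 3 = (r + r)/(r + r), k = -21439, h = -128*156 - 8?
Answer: I*√167718 ≈ 409.53*I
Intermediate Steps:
h = -19976 (h = -19968 - 8 = -19976)
t(r) = 4 (t(r) = 3 + (r + r)/(r + r) = 3 + (2*r)/((2*r)) = 3 + (2*r)*(1/(2*r)) = 3 + 1 = 4)
S = -19976
c = -167722 (c = (-126307 - 21439) - 19976 = -147746 - 19976 = -167722)
√(c + t(-514)) = √(-167722 + 4) = √(-167718) = I*√167718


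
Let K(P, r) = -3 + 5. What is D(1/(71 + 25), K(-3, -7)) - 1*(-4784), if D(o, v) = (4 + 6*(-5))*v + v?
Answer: 4734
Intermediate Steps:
K(P, r) = 2
D(o, v) = -25*v (D(o, v) = (4 - 30)*v + v = -26*v + v = -25*v)
D(1/(71 + 25), K(-3, -7)) - 1*(-4784) = -25*2 - 1*(-4784) = -50 + 4784 = 4734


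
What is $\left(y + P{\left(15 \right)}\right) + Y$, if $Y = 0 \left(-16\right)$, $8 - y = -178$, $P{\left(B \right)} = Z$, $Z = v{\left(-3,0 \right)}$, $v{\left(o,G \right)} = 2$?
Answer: $188$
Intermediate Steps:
$Z = 2$
$P{\left(B \right)} = 2$
$y = 186$ ($y = 8 - -178 = 8 + 178 = 186$)
$Y = 0$
$\left(y + P{\left(15 \right)}\right) + Y = \left(186 + 2\right) + 0 = 188 + 0 = 188$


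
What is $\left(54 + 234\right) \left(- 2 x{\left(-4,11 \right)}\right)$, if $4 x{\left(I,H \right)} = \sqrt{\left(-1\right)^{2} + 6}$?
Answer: $- 144 \sqrt{7} \approx -380.99$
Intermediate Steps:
$x{\left(I,H \right)} = \frac{\sqrt{7}}{4}$ ($x{\left(I,H \right)} = \frac{\sqrt{\left(-1\right)^{2} + 6}}{4} = \frac{\sqrt{1 + 6}}{4} = \frac{\sqrt{7}}{4}$)
$\left(54 + 234\right) \left(- 2 x{\left(-4,11 \right)}\right) = \left(54 + 234\right) \left(- 2 \frac{\sqrt{7}}{4}\right) = 288 \left(- \frac{\sqrt{7}}{2}\right) = - 144 \sqrt{7}$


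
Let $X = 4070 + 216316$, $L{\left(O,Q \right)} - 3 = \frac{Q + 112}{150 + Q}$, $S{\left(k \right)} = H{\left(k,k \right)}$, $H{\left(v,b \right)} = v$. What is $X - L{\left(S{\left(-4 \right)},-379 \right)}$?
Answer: $\frac{50467440}{229} \approx 2.2038 \cdot 10^{5}$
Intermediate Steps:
$S{\left(k \right)} = k$
$L{\left(O,Q \right)} = 3 + \frac{112 + Q}{150 + Q}$ ($L{\left(O,Q \right)} = 3 + \frac{Q + 112}{150 + Q} = 3 + \frac{112 + Q}{150 + Q}$)
$X = 220386$
$X - L{\left(S{\left(-4 \right)},-379 \right)} = 220386 - \frac{2 \left(281 + 2 \left(-379\right)\right)}{150 - 379} = 220386 - \frac{2 \left(281 - 758\right)}{-229} = 220386 - 2 \left(- \frac{1}{229}\right) \left(-477\right) = 220386 - \frac{954}{229} = \frac{50467440}{229}$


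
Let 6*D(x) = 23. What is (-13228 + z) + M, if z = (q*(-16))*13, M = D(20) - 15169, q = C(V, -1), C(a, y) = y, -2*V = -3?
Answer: -169111/6 ≈ -28185.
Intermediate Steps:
V = 3/2 (V = -½*(-3) = 3/2 ≈ 1.5000)
q = -1
D(x) = 23/6 (D(x) = (⅙)*23 = 23/6)
M = -90991/6 (M = 23/6 - 15169 = -90991/6 ≈ -15165.)
z = 208 (z = -1*(-16)*13 = 16*13 = 208)
(-13228 + z) + M = (-13228 + 208) - 90991/6 = -13020 - 90991/6 = -169111/6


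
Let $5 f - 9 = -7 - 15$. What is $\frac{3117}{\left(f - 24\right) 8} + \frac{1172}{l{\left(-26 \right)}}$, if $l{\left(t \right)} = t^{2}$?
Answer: $- \frac{2322113}{179816} \approx -12.914$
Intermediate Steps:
$f = - \frac{13}{5}$ ($f = \frac{9}{5} + \frac{-7 - 15}{5} = \frac{9}{5} + \frac{1}{5} \left(-22\right) = \frac{9}{5} - \frac{22}{5} = - \frac{13}{5} \approx -2.6$)
$\frac{3117}{\left(f - 24\right) 8} + \frac{1172}{l{\left(-26 \right)}} = \frac{3117}{\left(- \frac{13}{5} - 24\right) 8} + \frac{1172}{\left(-26\right)^{2}} = \frac{3117}{\left(- \frac{133}{5}\right) 8} + \frac{1172}{676} = \frac{3117}{- \frac{1064}{5}} + 1172 \cdot \frac{1}{676} = 3117 \left(- \frac{5}{1064}\right) + \frac{293}{169} = - \frac{15585}{1064} + \frac{293}{169} = - \frac{2322113}{179816}$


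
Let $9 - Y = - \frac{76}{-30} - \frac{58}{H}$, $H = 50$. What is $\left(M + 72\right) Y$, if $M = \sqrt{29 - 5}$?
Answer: $\frac{13728}{25} + \frac{1144 \sqrt{6}}{75} \approx 586.48$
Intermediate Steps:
$M = 2 \sqrt{6}$ ($M = \sqrt{24} = 2 \sqrt{6} \approx 4.899$)
$Y = \frac{572}{75}$ ($Y = 9 - \left(- \frac{76}{-30} - \frac{58}{50}\right) = 9 - \left(\left(-76\right) \left(- \frac{1}{30}\right) - \frac{29}{25}\right) = 9 - \left(\frac{38}{15} - \frac{29}{25}\right) = 9 - \frac{103}{75} = \frac{572}{75} \approx 7.6267$)
$\left(M + 72\right) Y = \left(2 \sqrt{6} + 72\right) \frac{572}{75} = \left(72 + 2 \sqrt{6}\right) \frac{572}{75} = \frac{13728}{25} + \frac{1144 \sqrt{6}}{75}$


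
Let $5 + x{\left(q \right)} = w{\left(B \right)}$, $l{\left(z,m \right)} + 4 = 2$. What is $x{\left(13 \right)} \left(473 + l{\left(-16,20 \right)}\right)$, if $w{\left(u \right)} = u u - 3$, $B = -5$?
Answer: $8007$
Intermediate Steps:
$l{\left(z,m \right)} = -2$ ($l{\left(z,m \right)} = -4 + 2 = -2$)
$w{\left(u \right)} = -3 + u^{2}$ ($w{\left(u \right)} = u^{2} - 3 = -3 + u^{2}$)
$x{\left(q \right)} = 17$ ($x{\left(q \right)} = -5 - \left(3 - \left(-5\right)^{2}\right) = -5 + \left(-3 + 25\right) = -5 + 22 = 17$)
$x{\left(13 \right)} \left(473 + l{\left(-16,20 \right)}\right) = 17 \left(473 - 2\right) = 17 \cdot 471 = 8007$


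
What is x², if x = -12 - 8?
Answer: 400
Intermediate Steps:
x = -20
x² = (-20)² = 400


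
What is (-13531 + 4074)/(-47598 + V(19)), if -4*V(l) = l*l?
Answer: 37828/190753 ≈ 0.19831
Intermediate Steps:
V(l) = -l²/4 (V(l) = -l*l/4 = -l²/4)
(-13531 + 4074)/(-47598 + V(19)) = (-13531 + 4074)/(-47598 - ¼*19²) = -9457/(-47598 - ¼*361) = -9457/(-47598 - 361/4) = -9457/(-190753/4) = -9457*(-4/190753) = 37828/190753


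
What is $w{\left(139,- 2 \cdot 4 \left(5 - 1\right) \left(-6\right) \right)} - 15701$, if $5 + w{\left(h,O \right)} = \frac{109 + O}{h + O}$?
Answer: $- \frac{5198385}{331} \approx -15705.0$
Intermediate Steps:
$w{\left(h,O \right)} = -5 + \frac{109 + O}{O + h}$ ($w{\left(h,O \right)} = -5 + \frac{109 + O}{h + O} = -5 + \frac{109 + O}{O + h}$)
$w{\left(139,- 2 \cdot 4 \left(5 - 1\right) \left(-6\right) \right)} - 15701 = \frac{109 - 695 - 4 - 2 \cdot 4 \left(5 - 1\right) \left(-6\right)}{- 2 \cdot 4 \left(5 - 1\right) \left(-6\right) + 139} - 15701 = \frac{109 - 695 - 4 - 2 \cdot 4 \cdot 4 \left(-6\right)}{- 2 \cdot 4 \cdot 4 \left(-6\right) + 139} - 15701 = \frac{109 - 695 - 4 \left(-2\right) 16 \left(-6\right)}{\left(-2\right) 16 \left(-6\right) + 139} - 15701 = \frac{109 - 695 - 4 \left(\left(-32\right) \left(-6\right)\right)}{\left(-32\right) \left(-6\right) + 139} - 15701 = \frac{109 - 695 - 768}{192 + 139} - 15701 = \frac{109 - 695 - 768}{331} - 15701 = \frac{1}{331} \left(-1354\right) - 15701 = - \frac{1354}{331} - 15701 = - \frac{5198385}{331}$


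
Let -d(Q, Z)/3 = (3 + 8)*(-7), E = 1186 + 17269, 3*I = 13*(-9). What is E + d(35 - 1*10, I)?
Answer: 18686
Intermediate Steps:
I = -39 (I = (13*(-9))/3 = (1/3)*(-117) = -39)
E = 18455
d(Q, Z) = 231 (d(Q, Z) = -3*(3 + 8)*(-7) = -33*(-7) = -3*(-77) = 231)
E + d(35 - 1*10, I) = 18455 + 231 = 18686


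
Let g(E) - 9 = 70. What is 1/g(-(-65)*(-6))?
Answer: 1/79 ≈ 0.012658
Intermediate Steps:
g(E) = 79 (g(E) = 9 + 70 = 79)
1/g(-(-65)*(-6)) = 1/79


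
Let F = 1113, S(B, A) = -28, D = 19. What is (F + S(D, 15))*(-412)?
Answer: -447020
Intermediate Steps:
(F + S(D, 15))*(-412) = (1113 - 28)*(-412) = 1085*(-412) = -447020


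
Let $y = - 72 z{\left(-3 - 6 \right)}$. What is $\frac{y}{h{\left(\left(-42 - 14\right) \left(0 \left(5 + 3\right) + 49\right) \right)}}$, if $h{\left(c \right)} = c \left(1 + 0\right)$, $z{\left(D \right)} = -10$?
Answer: $- \frac{90}{343} \approx -0.26239$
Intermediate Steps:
$h{\left(c \right)} = c$ ($h{\left(c \right)} = c 1 = c$)
$y = 720$ ($y = \left(-72\right) \left(-10\right) = 720$)
$\frac{y}{h{\left(\left(-42 - 14\right) \left(0 \left(5 + 3\right) + 49\right) \right)}} = \frac{720}{\left(-42 - 14\right) \left(0 \left(5 + 3\right) + 49\right)} = \frac{720}{\left(-56\right) \left(0 \cdot 8 + 49\right)} = \frac{720}{\left(-56\right) \left(0 + 49\right)} = \frac{720}{\left(-56\right) 49} = \frac{720}{-2744} = 720 \left(- \frac{1}{2744}\right) = - \frac{90}{343}$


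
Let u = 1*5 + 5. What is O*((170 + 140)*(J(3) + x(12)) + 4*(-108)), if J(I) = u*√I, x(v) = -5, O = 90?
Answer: -178380 + 279000*√3 ≈ 3.0486e+5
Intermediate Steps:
u = 10 (u = 5 + 5 = 10)
J(I) = 10*√I
O*((170 + 140)*(J(3) + x(12)) + 4*(-108)) = 90*((170 + 140)*(10*√3 - 5) + 4*(-108)) = 90*(310*(-5 + 10*√3) - 432) = 90*((-1550 + 3100*√3) - 432) = 90*(-1982 + 3100*√3) = -178380 + 279000*√3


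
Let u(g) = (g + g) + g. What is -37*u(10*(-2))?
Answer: 2220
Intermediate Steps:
u(g) = 3*g (u(g) = 2*g + g = 3*g)
-37*u(10*(-2)) = -111*10*(-2) = -111*(-20) = -37*(-60) = 2220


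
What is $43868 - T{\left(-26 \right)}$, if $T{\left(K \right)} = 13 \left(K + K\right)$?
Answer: $44544$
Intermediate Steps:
$T{\left(K \right)} = 26 K$ ($T{\left(K \right)} = 13 \cdot 2 K = 26 K$)
$43868 - T{\left(-26 \right)} = 43868 - 26 \left(-26\right) = 43868 - -676 = 43868 + 676 = 44544$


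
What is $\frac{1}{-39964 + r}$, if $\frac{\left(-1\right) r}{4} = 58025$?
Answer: $- \frac{1}{272064} \approx -3.6756 \cdot 10^{-6}$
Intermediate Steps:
$r = -232100$ ($r = \left(-4\right) 58025 = -232100$)
$\frac{1}{-39964 + r} = \frac{1}{-39964 - 232100} = \frac{1}{-272064} = - \frac{1}{272064}$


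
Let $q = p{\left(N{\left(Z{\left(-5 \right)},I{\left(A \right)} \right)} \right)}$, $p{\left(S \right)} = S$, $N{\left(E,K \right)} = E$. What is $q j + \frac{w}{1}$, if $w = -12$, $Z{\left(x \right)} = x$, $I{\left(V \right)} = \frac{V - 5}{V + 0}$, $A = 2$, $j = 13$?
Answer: $-77$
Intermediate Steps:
$I{\left(V \right)} = \frac{-5 + V}{V}$
$q = -5$
$q j + \frac{w}{1} = \left(-5\right) 13 - \frac{12}{1} = -65 - 12 = -77$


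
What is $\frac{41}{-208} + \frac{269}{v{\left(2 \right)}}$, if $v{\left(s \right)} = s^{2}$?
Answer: $\frac{13947}{208} \approx 67.053$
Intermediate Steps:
$\frac{41}{-208} + \frac{269}{v{\left(2 \right)}} = \frac{41}{-208} + \frac{269}{2^{2}} = 41 \left(- \frac{1}{208}\right) + \frac{269}{4} = - \frac{41}{208} + 269 \cdot \frac{1}{4} = - \frac{41}{208} + \frac{269}{4} = \frac{13947}{208}$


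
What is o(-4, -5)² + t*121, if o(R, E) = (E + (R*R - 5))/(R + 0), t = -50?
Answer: -24191/4 ≈ -6047.8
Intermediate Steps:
o(R, E) = (-5 + E + R²)/R (o(R, E) = (E + (R² - 5))/R = (E + (-5 + R²))/R = (-5 + E + R²)/R)
o(-4, -5)² + t*121 = ((-5 - 5 + (-4)²)/(-4))² - 50*121 = (-(-5 - 5 + 16)/4)² - 6050 = (-¼*6)² - 6050 = (-3/2)² - 6050 = 9/4 - 6050 = -24191/4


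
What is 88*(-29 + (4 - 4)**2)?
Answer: -2552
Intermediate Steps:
88*(-29 + (4 - 4)**2) = 88*(-29 + 0**2) = 88*(-29 + 0) = 88*(-29) = -2552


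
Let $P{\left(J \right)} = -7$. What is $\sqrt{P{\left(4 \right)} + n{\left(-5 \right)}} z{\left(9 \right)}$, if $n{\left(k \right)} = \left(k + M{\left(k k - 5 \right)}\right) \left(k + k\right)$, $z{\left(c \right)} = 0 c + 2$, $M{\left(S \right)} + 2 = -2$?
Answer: $2 \sqrt{83} \approx 18.221$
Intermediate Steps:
$M{\left(S \right)} = -4$ ($M{\left(S \right)} = -2 - 2 = -4$)
$z{\left(c \right)} = 2$ ($z{\left(c \right)} = 0 + 2 = 2$)
$n{\left(k \right)} = 2 k \left(-4 + k\right)$ ($n{\left(k \right)} = \left(k - 4\right) \left(k + k\right) = \left(-4 + k\right) 2 k = 2 k \left(-4 + k\right)$)
$\sqrt{P{\left(4 \right)} + n{\left(-5 \right)}} z{\left(9 \right)} = \sqrt{-7 + 2 \left(-5\right) \left(-4 - 5\right)} 2 = \sqrt{-7 + 2 \left(-5\right) \left(-9\right)} 2 = \sqrt{-7 + 90} \cdot 2 = \sqrt{83} \cdot 2 = 2 \sqrt{83}$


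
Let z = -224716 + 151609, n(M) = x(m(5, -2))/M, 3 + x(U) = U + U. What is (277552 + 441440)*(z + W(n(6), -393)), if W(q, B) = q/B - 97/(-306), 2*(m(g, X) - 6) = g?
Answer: -117058078254952/2227 ≈ -5.2563e+10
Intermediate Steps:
m(g, X) = 6 + g/2
x(U) = -3 + 2*U (x(U) = -3 + (U + U) = -3 + 2*U)
n(M) = 14/M (n(M) = (-3 + 2*(6 + (½)*5))/M = (-3 + 2*(6 + 5/2))/M = (-3 + 2*(17/2))/M = (-3 + 17)/M = 14/M)
W(q, B) = 97/306 + q/B (W(q, B) = q/B - 97*(-1/306) = q/B + 97/306 = 97/306 + q/B)
z = -73107
(277552 + 441440)*(z + W(n(6), -393)) = (277552 + 441440)*(-73107 + (97/306 + (14/6)/(-393))) = 718992*(-73107 + (97/306 + (14*(⅙))*(-1/393))) = 718992*(-73107 + (97/306 + (7/3)*(-1/393))) = 718992*(-73107 + (97/306 - 7/1179)) = 718992*(-73107 + 12469/40086) = 718992*(-2930554733/40086) = -117058078254952/2227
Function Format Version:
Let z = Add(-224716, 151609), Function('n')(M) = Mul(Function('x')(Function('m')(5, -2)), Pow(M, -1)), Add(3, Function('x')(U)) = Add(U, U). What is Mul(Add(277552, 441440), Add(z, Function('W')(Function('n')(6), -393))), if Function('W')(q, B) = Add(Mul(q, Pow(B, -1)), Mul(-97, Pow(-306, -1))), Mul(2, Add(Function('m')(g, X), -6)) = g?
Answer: Rational(-117058078254952, 2227) ≈ -5.2563e+10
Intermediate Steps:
Function('m')(g, X) = Add(6, Mul(Rational(1, 2), g))
Function('x')(U) = Add(-3, Mul(2, U)) (Function('x')(U) = Add(-3, Add(U, U)) = Add(-3, Mul(2, U)))
Function('n')(M) = Mul(14, Pow(M, -1)) (Function('n')(M) = Mul(Add(-3, Mul(2, Add(6, Mul(Rational(1, 2), 5)))), Pow(M, -1)) = Mul(Add(-3, Mul(2, Add(6, Rational(5, 2)))), Pow(M, -1)) = Mul(Add(-3, Mul(2, Rational(17, 2))), Pow(M, -1)) = Mul(Add(-3, 17), Pow(M, -1)) = Mul(14, Pow(M, -1)))
Function('W')(q, B) = Add(Rational(97, 306), Mul(q, Pow(B, -1))) (Function('W')(q, B) = Add(Mul(q, Pow(B, -1)), Mul(-97, Rational(-1, 306))) = Add(Mul(q, Pow(B, -1)), Rational(97, 306)) = Add(Rational(97, 306), Mul(q, Pow(B, -1))))
z = -73107
Mul(Add(277552, 441440), Add(z, Function('W')(Function('n')(6), -393))) = Mul(Add(277552, 441440), Add(-73107, Add(Rational(97, 306), Mul(Mul(14, Pow(6, -1)), Pow(-393, -1))))) = Mul(718992, Add(-73107, Add(Rational(97, 306), Mul(Mul(14, Rational(1, 6)), Rational(-1, 393))))) = Mul(718992, Add(-73107, Add(Rational(97, 306), Mul(Rational(7, 3), Rational(-1, 393))))) = Mul(718992, Add(-73107, Add(Rational(97, 306), Rational(-7, 1179)))) = Mul(718992, Add(-73107, Rational(12469, 40086))) = Mul(718992, Rational(-2930554733, 40086)) = Rational(-117058078254952, 2227)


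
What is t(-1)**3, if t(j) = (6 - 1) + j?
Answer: 64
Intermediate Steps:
t(j) = 5 + j
t(-1)**3 = (5 - 1)**3 = 4**3 = 64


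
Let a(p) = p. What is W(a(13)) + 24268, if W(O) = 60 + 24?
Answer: 24352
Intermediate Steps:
W(O) = 84
W(a(13)) + 24268 = 84 + 24268 = 24352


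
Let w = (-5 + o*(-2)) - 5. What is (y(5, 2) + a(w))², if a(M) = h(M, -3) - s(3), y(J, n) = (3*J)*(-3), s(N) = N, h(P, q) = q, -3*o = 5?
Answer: 2601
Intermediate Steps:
o = -5/3 (o = -⅓*5 = -5/3 ≈ -1.6667)
y(J, n) = -9*J
w = -20/3 (w = (-5 - 5/3*(-2)) - 5 = (-5 + 10/3) - 5 = -5/3 - 5 = -20/3 ≈ -6.6667)
a(M) = -6 (a(M) = -3 - 1*3 = -3 - 3 = -6)
(y(5, 2) + a(w))² = (-9*5 - 6)² = (-45 - 6)² = (-51)² = 2601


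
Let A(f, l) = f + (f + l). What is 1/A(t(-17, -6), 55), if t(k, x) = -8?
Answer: 1/39 ≈ 0.025641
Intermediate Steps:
A(f, l) = l + 2*f
1/A(t(-17, -6), 55) = 1/(55 + 2*(-8)) = 1/(55 - 16) = 1/39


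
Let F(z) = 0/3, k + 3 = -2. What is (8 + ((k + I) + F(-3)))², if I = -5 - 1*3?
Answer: 25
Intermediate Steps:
k = -5 (k = -3 - 2 = -5)
I = -8 (I = -5 - 3 = -8)
F(z) = 0 (F(z) = 0*(⅓) = 0)
(8 + ((k + I) + F(-3)))² = (8 + ((-5 - 8) + 0))² = (8 + (-13 + 0))² = (8 - 13)² = (-5)² = 25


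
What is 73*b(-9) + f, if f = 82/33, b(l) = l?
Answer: -21599/33 ≈ -654.52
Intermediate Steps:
f = 82/33 (f = 82*(1/33) = 82/33 ≈ 2.4848)
73*b(-9) + f = 73*(-9) + 82/33 = -657 + 82/33 = -21599/33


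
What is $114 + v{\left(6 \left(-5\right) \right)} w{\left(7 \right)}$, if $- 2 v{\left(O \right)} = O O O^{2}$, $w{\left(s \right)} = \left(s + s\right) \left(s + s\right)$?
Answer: $-79379886$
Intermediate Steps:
$w{\left(s \right)} = 4 s^{2}$ ($w{\left(s \right)} = 2 s 2 s = 4 s^{2}$)
$v{\left(O \right)} = - \frac{O^{4}}{2}$ ($v{\left(O \right)} = - \frac{O O O^{2}}{2} = - \frac{O^{2} O^{2}}{2} = - \frac{O^{4}}{2}$)
$114 + v{\left(6 \left(-5\right) \right)} w{\left(7 \right)} = 114 + - \frac{\left(6 \left(-5\right)\right)^{4}}{2} \cdot 4 \cdot 7^{2} = 114 + - \frac{\left(-30\right)^{4}}{2} \cdot 4 \cdot 49 = 114 + \left(- \frac{1}{2}\right) 810000 \cdot 196 = 114 - 79380000 = -79379886$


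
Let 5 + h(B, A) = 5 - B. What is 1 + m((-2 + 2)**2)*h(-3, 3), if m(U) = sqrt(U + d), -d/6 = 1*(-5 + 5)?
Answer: 1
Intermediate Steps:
h(B, A) = -B (h(B, A) = -5 + (5 - B) = -B)
d = 0 (d = -6*(-5 + 5) = -6*0 = 0)
m(U) = sqrt(U) (m(U) = sqrt(U + 0) = sqrt(U))
1 + m((-2 + 2)**2)*h(-3, 3) = 1 + sqrt((-2 + 2)**2)*(-1*(-3)) = 1 + sqrt(0**2)*3 = 1 + sqrt(0)*3 = 1 + 0*3 = 1 + 0 = 1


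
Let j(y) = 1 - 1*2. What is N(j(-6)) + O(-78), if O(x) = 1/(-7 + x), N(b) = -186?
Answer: -15811/85 ≈ -186.01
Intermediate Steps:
j(y) = -1 (j(y) = 1 - 2 = -1)
N(j(-6)) + O(-78) = -186 + 1/(-7 - 78) = -186 + 1/(-85) = -186 - 1/85 = -15811/85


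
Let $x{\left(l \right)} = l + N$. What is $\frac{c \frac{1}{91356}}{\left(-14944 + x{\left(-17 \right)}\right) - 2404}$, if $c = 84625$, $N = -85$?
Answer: $- \frac{3385}{63766488} \approx -5.3084 \cdot 10^{-5}$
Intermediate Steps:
$x{\left(l \right)} = -85 + l$ ($x{\left(l \right)} = l - 85 = -85 + l$)
$\frac{c \frac{1}{91356}}{\left(-14944 + x{\left(-17 \right)}\right) - 2404} = \frac{84625 \cdot \frac{1}{91356}}{\left(-14944 - 102\right) - 2404} = \frac{84625}{91356 \left(-15046 - 2404\right)} = \frac{84625}{91356 \left(-17450\right)} = \frac{84625}{91356} \left(- \frac{1}{17450}\right) = - \frac{3385}{63766488}$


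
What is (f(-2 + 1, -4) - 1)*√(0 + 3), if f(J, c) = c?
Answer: -5*√3 ≈ -8.6602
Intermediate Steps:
(f(-2 + 1, -4) - 1)*√(0 + 3) = (-4 - 1)*√(0 + 3) = -5*√3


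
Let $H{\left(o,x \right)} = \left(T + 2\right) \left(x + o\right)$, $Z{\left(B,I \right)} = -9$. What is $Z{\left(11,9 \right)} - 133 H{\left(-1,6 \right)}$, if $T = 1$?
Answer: $-2004$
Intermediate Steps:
$H{\left(o,x \right)} = 3 o + 3 x$ ($H{\left(o,x \right)} = \left(1 + 2\right) \left(x + o\right) = 3 \left(o + x\right) = 3 o + 3 x$)
$Z{\left(11,9 \right)} - 133 H{\left(-1,6 \right)} = -9 - 133 \left(3 \left(-1\right) + 3 \cdot 6\right) = -9 - 133 \left(-3 + 18\right) = -9 - 1995 = -2004$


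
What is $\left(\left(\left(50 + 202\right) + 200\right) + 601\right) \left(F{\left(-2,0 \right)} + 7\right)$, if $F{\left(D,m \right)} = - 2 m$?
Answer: $7371$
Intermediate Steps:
$\left(\left(\left(50 + 202\right) + 200\right) + 601\right) \left(F{\left(-2,0 \right)} + 7\right) = \left(\left(\left(50 + 202\right) + 200\right) + 601\right) \left(\left(-2\right) 0 + 7\right) = \left(\left(252 + 200\right) + 601\right) \left(0 + 7\right) = \left(452 + 601\right) 7 = 1053 \cdot 7 = 7371$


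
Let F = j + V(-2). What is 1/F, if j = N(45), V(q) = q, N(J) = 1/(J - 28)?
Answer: -17/33 ≈ -0.51515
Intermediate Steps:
N(J) = 1/(-28 + J)
j = 1/17 (j = 1/(-28 + 45) = 1/17 ≈ 0.058824)
F = -33/17 (F = 1/17 - 2 = -33/17 ≈ -1.9412)
1/F = 1/(-33/17) = -17/33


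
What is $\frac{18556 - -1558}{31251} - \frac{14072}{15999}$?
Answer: $- \frac{39320062}{166661583} \approx -0.23593$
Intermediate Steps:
$\frac{18556 - -1558}{31251} - \frac{14072}{15999} = \left(18556 + 1558\right) \frac{1}{31251} - \frac{14072}{15999} = 20114 \cdot \frac{1}{31251} - \frac{14072}{15999} = \frac{20114}{31251} - \frac{14072}{15999} = - \frac{39320062}{166661583}$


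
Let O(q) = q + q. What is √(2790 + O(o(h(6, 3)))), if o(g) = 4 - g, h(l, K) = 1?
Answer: 2*√699 ≈ 52.877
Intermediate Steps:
O(q) = 2*q
√(2790 + O(o(h(6, 3)))) = √(2790 + 2*(4 - 1*1)) = √(2790 + 2*(4 - 1)) = √(2790 + 2*3) = √(2790 + 6) = √2796 = 2*√699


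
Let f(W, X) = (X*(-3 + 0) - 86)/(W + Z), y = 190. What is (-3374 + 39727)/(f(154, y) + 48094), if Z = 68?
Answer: 4035183/5338106 ≈ 0.75592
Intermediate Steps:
f(W, X) = (-86 - 3*X)/(68 + W) (f(W, X) = (X*(-3 + 0) - 86)/(W + 68) = (X*(-3) - 86)/(68 + W) = (-3*X - 86)/(68 + W) = (-86 - 3*X)/(68 + W))
(-3374 + 39727)/(f(154, y) + 48094) = (-3374 + 39727)/((-86 - 3*190)/(68 + 154) + 48094) = 36353/((-86 - 570)/222 + 48094) = 36353/((1/222)*(-656) + 48094) = 36353/(-328/111 + 48094) = 36353/(5338106/111) = 36353*(111/5338106) = 4035183/5338106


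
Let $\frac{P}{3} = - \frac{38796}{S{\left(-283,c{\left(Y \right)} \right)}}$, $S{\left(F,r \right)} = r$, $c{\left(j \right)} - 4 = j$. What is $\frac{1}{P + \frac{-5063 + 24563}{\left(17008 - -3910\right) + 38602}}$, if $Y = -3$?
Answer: $- \frac{992}{115456571} \approx -8.592 \cdot 10^{-6}$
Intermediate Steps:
$c{\left(j \right)} = 4 + j$
$P = -116388$ ($P = 3 \left(- \frac{38796}{4 - 3}\right) = 3 \left(- \frac{38796}{1}\right) = 3 \left(\left(-38796\right) 1\right) = 3 \left(-38796\right) = -116388$)
$\frac{1}{P + \frac{-5063 + 24563}{\left(17008 - -3910\right) + 38602}} = \frac{1}{-116388 + \frac{-5063 + 24563}{\left(17008 - -3910\right) + 38602}} = \frac{1}{-116388 + \frac{19500}{\left(17008 + 3910\right) + 38602}} = \frac{1}{-116388 + \frac{19500}{20918 + 38602}} = \frac{1}{-116388 + \frac{19500}{59520}} = \frac{1}{-116388 + 19500 \cdot \frac{1}{59520}} = \frac{1}{-116388 + \frac{325}{992}} = \frac{1}{- \frac{115456571}{992}} = - \frac{992}{115456571}$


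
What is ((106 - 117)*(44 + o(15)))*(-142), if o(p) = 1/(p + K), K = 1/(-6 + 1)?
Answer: 2546841/37 ≈ 68834.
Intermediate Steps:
K = -1/5 (K = 1/(-5) = -1/5 ≈ -0.20000)
o(p) = 1/(-1/5 + p) (o(p) = 1/(p - 1/5) = 1/(-1/5 + p))
((106 - 117)*(44 + o(15)))*(-142) = ((106 - 117)*(44 + 5/(-1 + 5*15)))*(-142) = -11*(44 + 5/(-1 + 75))*(-142) = -11*(44 + 5/74)*(-142) = -11*3261/74*(-142) = -35871/74*(-142) = 2546841/37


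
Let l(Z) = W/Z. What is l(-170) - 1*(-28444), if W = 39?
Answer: 4835441/170 ≈ 28444.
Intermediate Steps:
l(Z) = 39/Z
l(-170) - 1*(-28444) = 39/(-170) - 1*(-28444) = 39*(-1/170) + 28444 = -39/170 + 28444 = 4835441/170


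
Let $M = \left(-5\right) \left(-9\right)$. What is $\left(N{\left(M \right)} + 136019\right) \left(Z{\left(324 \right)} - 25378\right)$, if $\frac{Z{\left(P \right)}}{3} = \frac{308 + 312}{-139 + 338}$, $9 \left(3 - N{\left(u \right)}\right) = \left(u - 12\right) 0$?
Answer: $- \frac{686688295964}{199} \approx -3.4507 \cdot 10^{9}$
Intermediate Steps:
$M = 45$
$N{\left(u \right)} = 3$ ($N{\left(u \right)} = 3 - \frac{\left(u - 12\right) 0}{9} = 3 - \frac{\left(-12 + u\right) 0}{9} = 3 - 0 = 3 + 0 = 3$)
$Z{\left(P \right)} = \frac{1860}{199}$ ($Z{\left(P \right)} = 3 \frac{308 + 312}{-139 + 338} = 3 \cdot \frac{620}{199} = \frac{1860}{199}$)
$\left(N{\left(M \right)} + 136019\right) \left(Z{\left(324 \right)} - 25378\right) = \left(3 + 136019\right) \left(\frac{1860}{199} - 25378\right) = 136022 \left(- \frac{5048362}{199}\right) = - \frac{686688295964}{199}$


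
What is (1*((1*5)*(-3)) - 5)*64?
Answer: -1280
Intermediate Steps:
(1*((1*5)*(-3)) - 5)*64 = (1*(5*(-3)) - 5)*64 = (1*(-15) - 5)*64 = (-15 - 5)*64 = -20*64 = -1280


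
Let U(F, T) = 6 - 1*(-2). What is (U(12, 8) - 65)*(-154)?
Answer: 8778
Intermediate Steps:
U(F, T) = 8 (U(F, T) = 6 + 2 = 8)
(U(12, 8) - 65)*(-154) = (8 - 65)*(-154) = -57*(-154) = 8778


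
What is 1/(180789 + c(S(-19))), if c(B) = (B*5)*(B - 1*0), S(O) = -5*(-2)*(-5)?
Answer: 1/193289 ≈ 5.1736e-6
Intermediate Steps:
S(O) = -50 (S(O) = 10*(-5) = -50)
c(B) = 5*B**2 (c(B) = (5*B)*(B + 0) = (5*B)*B = 5*B**2)
1/(180789 + c(S(-19))) = 1/(180789 + 5*(-50)**2) = 1/(180789 + 5*2500) = 1/(180789 + 12500) = 1/193289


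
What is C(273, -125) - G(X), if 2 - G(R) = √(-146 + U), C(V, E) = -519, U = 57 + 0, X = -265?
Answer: -521 + I*√89 ≈ -521.0 + 9.434*I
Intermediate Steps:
U = 57
G(R) = 2 - I*√89 (G(R) = 2 - √(-146 + 57) = 2 - √(-89) = 2 - I*√89)
C(273, -125) - G(X) = -519 - (2 - I*√89) = -519 + (-2 + I*√89) = -521 + I*√89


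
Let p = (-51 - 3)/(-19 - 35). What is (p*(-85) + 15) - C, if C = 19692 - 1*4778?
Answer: -14984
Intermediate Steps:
C = 14914 (C = 19692 - 4778 = 14914)
p = 1 (p = -54/(-54) = -54*(-1/54) = 1)
(p*(-85) + 15) - C = (1*(-85) + 15) - 1*14914 = (-85 + 15) - 14914 = -70 - 14914 = -14984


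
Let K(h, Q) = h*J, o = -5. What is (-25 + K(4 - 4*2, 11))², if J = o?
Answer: 25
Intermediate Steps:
J = -5
K(h, Q) = -5*h (K(h, Q) = h*(-5) = -5*h)
(-25 + K(4 - 4*2, 11))² = (-25 - 5*(4 - 4*2))² = (-25 - 5*(4 - 8))² = (-25 - 5*(-4))² = (-25 + 20)² = (-5)² = 25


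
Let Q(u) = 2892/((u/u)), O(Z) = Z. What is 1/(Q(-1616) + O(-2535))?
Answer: 1/357 ≈ 0.0028011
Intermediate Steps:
Q(u) = 2892 (Q(u) = 2892/1 = 2892*1 = 2892)
1/(Q(-1616) + O(-2535)) = 1/(2892 - 2535) = 1/357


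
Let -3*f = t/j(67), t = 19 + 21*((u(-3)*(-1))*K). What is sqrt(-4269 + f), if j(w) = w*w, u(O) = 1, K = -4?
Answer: I*sqrt(172472178)/201 ≈ 65.338*I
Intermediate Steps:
j(w) = w**2
t = 103 (t = 19 + 21*((1*(-1))*(-4)) = 19 + 21*(-1*(-4)) = 19 + 21*4 = 19 + 84 = 103)
f = -103/13467 (f = -103/(3*(67**2)) = -103/(3*4489) = -1/3*103/4489 = -103/13467 ≈ -0.0076483)
sqrt(-4269 + f) = sqrt(-4269 - 103/13467) = sqrt(-57490726/13467) = I*sqrt(172472178)/201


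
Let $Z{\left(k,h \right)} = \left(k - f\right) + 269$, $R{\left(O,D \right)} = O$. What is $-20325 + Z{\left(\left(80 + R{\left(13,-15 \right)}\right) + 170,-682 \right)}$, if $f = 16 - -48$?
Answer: $-19857$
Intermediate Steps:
$f = 64$ ($f = 16 + 48 = 64$)
$Z{\left(k,h \right)} = 205 + k$ ($Z{\left(k,h \right)} = \left(k - 64\right) + 269 = \left(-64 + k\right) + 269 = 205 + k$)
$-20325 + Z{\left(\left(80 + R{\left(13,-15 \right)}\right) + 170,-682 \right)} = -20325 + \left(205 + \left(\left(80 + 13\right) + 170\right)\right) = -20325 + \left(205 + \left(93 + 170\right)\right) = -20325 + \left(205 + 263\right) = -20325 + 468 = -19857$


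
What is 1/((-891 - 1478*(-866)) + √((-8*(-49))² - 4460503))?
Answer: 1279057/1635991116088 - I*√4306839/1635991116088 ≈ 7.8182e-7 - 1.2685e-9*I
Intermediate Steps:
1/((-891 - 1478*(-866)) + √((-8*(-49))² - 4460503)) = 1/((-891 + 1279948) + √(392² - 4460503)) = 1/(1279057 + √(153664 - 4460503)) = 1/(1279057 + √(-4306839)) = 1/(1279057 + I*√4306839)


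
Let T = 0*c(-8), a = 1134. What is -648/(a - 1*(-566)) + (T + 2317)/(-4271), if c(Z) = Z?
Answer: -1676627/1815175 ≈ -0.92367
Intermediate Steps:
T = 0 (T = 0*(-8) = 0)
-648/(a - 1*(-566)) + (T + 2317)/(-4271) = -648/(1134 - 1*(-566)) + (0 + 2317)/(-4271) = -648/(1134 + 566) + 2317*(-1/4271) = -648/1700 - 2317/4271 = -648*1/1700 - 2317/4271 = -162/425 - 2317/4271 = -1676627/1815175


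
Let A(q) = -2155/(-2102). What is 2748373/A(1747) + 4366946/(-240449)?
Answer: 1389083709212024/518167595 ≈ 2.6808e+6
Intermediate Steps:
A(q) = 2155/2102 (A(q) = -2155*(-1/2102) = 2155/2102)
2748373/A(1747) + 4366946/(-240449) = 2748373/(2155/2102) + 4366946/(-240449) = 2748373*(2102/2155) + 4366946*(-1/240449) = 5777080046/2155 - 4366946/240449 = 1389083709212024/518167595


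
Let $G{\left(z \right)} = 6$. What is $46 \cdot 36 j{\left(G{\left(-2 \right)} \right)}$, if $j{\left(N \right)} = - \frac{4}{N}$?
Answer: $-1104$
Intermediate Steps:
$46 \cdot 36 j{\left(G{\left(-2 \right)} \right)} = 46 \cdot 36 \left(- \frac{4}{6}\right) = 1656 \left(\left(-4\right) \frac{1}{6}\right) = 1656 \left(- \frac{2}{3}\right) = -1104$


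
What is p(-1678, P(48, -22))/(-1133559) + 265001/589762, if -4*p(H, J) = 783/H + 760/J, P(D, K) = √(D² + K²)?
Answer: 112013659376909/249287417449672 + 5*√697/41583717 ≈ 0.44934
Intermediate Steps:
p(H, J) = -190/J - 783/(4*H) (p(H, J) = -(783/H + 760/J)/4 = -(760/J + 783/H)/4 = -190/J - 783/(4*H))
p(-1678, P(48, -22))/(-1133559) + 265001/589762 = (-190/√(48² + (-22)²) - 783/4/(-1678))/(-1133559) + 265001/589762 = (-190/√(2304 + 484) - 783/4*(-1/1678))*(-1/1133559) + 265001*(1/589762) = (-190*√697/1394 + 783/6712)*(-1/1133559) + 265001/589762 = (-95*√697/697 + 783/6712)*(-1/1133559) + 265001/589762 = (783/6712 - 95*√697/697)*(-1/1133559) + 265001/589762 = (-87/845383112 + 5*√697/41583717) + 265001/589762 = 112013659376909/249287417449672 + 5*√697/41583717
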